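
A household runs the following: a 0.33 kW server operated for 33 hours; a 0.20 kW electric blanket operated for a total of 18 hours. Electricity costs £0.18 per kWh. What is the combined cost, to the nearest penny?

£2.61

server: 0.33 kW × 33 h = 10.89 kWh
electric blanket: 0.2 kW × 18 h = 3.6 kWh
Total energy = 14.49 kWh
Cost = 14.49 × £0.18 = £2.61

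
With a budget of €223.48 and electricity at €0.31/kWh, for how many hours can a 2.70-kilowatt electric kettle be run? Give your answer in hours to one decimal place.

267.0 h

Energy available = €223.48 ÷ €0.31/kWh = 720.9032 kWh
Hours = 720.9032 kWh ÷ 2.7 kW = 267.0 h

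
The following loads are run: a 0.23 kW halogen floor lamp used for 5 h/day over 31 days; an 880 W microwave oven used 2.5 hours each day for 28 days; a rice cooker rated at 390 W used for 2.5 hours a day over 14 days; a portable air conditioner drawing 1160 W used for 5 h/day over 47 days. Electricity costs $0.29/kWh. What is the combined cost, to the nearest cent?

halogen floor lamp: Runtime = 5 h/day × 31 days = 155 h
halogen floor lamp: 0.23 kW × 155 h = 35.65 kWh
microwave oven: Runtime = 2.5 h/day × 28 days = 70 h
microwave oven: 0.88 kW × 70 h = 61.6 kWh
rice cooker: Runtime = 2.5 h/day × 14 days = 35 h
rice cooker: 0.39 kW × 35 h = 13.65 kWh
portable air conditioner: Runtime = 5 h/day × 47 days = 235 h
portable air conditioner: 1.16 kW × 235 h = 272.6 kWh
Total energy = 383.5 kWh
Cost = 383.5 × $0.29 = $111.22

$111.22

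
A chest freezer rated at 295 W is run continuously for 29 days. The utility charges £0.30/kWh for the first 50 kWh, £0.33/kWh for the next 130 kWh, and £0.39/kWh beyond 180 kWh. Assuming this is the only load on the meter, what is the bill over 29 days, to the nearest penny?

Runtime = 24 h × 29 = 696 h
Energy = 0.295 kW × 696 h = 205.32 kWh
Tier 1 (0–50 kWh): 50 × £0.30 = £15
Tier 2 (50–180 kWh): 130 × £0.33 = £42.9
Above 180 kWh: 25.32 × £0.39 = £9.8748
Bill = £67.77

£67.77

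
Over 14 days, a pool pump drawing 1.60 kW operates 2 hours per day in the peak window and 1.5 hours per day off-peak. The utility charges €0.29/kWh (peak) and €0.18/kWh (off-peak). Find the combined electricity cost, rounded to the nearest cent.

Peak energy = 1.6 kW × 2 h × 14 = 44.8 kWh
Off-peak energy = 1.6 kW × 1.5 h × 14 = 33.6 kWh
Cost = 44.8 × €0.29 + 33.6 × €0.18 = €12.992 + €6.048 = €19.04

€19.04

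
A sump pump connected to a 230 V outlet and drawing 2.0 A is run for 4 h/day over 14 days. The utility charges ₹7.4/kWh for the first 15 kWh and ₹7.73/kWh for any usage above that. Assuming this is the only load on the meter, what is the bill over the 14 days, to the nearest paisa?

Power = 2.0 A × 230 V = 460 W = 0.46 kW
Runtime = 4 h/day × 14 days = 56 h
Energy = 0.46 kW × 56 h = 25.76 kWh
Tier 1 (0–15 kWh): 15 × ₹7.4 = ₹111
Above 15 kWh: 10.76 × ₹7.73 = ₹83.1748
Bill = ₹194.17

₹194.17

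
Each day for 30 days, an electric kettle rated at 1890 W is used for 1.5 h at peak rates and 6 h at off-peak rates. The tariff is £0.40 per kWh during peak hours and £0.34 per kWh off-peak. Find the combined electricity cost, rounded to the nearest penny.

£149.69

Peak energy = 1.89 kW × 1.5 h × 30 = 85.05 kWh
Off-peak energy = 1.89 kW × 6 h × 30 = 340.2 kWh
Cost = 85.05 × £0.40 + 340.2 × £0.34 = £34.02 + £115.668 = £149.69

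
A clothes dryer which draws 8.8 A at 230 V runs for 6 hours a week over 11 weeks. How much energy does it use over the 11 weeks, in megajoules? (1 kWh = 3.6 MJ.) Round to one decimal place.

Power = 8.8 A × 230 V = 2024 W = 2.024 kW
Runtime = 6 h/week × 11 weeks = 66 h
Energy = 2.024 kW × 66 h = 133.584 kWh
= 133.584 × 3.6 MJ = 480.9 MJ

480.9 MJ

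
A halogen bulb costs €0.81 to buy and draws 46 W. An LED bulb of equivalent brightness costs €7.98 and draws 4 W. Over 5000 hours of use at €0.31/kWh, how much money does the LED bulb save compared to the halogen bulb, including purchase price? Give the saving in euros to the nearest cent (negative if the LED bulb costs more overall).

€57.93

halogen bulb: €0.81 + (46/1000) kW × 5000 h × €0.31 = €0.81 + €71.3 = €72.11
LED bulb: €7.98 + (4/1000) kW × 5000 h × €0.31 = €7.98 + €6.2 = €14.18
Saving = €72.11 − €14.18 = €57.93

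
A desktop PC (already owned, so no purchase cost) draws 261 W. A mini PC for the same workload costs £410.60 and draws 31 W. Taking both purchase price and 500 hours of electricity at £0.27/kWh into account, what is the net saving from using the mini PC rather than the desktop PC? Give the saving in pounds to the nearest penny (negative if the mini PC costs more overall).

-£379.55

desktop PC: £0.00 + (261/1000) kW × 500 h × £0.27 = £0.00 + £35.235 = £35.235
mini PC: £410.60 + (31/1000) kW × 500 h × £0.27 = £410.60 + £4.185 = £414.785
Saving = £35.235 − £414.785 = −£379.55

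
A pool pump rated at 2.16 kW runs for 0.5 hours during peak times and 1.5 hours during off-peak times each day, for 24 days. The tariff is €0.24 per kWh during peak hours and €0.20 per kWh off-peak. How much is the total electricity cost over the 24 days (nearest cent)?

€21.77

Peak energy = 2.16 kW × 0.5 h × 24 = 25.92 kWh
Off-peak energy = 2.16 kW × 1.5 h × 24 = 77.76 kWh
Cost = 25.92 × €0.24 + 77.76 × €0.20 = €6.2208 + €15.552 = €21.77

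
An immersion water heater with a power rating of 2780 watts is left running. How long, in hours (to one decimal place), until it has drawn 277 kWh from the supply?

Hours = 277 kWh ÷ 2.78 kW = 99.6 h

99.6 h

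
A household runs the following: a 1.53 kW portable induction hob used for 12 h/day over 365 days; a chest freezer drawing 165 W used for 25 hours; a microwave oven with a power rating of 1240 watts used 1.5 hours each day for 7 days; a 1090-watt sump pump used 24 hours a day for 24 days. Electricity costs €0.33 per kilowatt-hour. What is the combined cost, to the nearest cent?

portable induction hob: Runtime = 12 h/day × 365 days = 4380 h
portable induction hob: 1.53 kW × 4380 h = 6701.4 kWh
chest freezer: 0.165 kW × 25 h = 4.125 kWh
microwave oven: Runtime = 1.5 h/day × 7 days = 10.5 h
microwave oven: 1.24 kW × 10.5 h = 13.02 kWh
sump pump: Runtime = 24 h × 24 = 576 h
sump pump: 1.09 kW × 576 h = 627.84 kWh
Total energy = 7346.385 kWh
Cost = 7346.385 × €0.33 = €2424.31

€2424.31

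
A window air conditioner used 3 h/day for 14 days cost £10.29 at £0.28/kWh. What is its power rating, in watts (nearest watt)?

Energy = £10.29 ÷ £0.28/kWh = 36.75 kWh
Runtime = 3 h/day × 14 days = 42 h
Power = 36.75 kWh ÷ 42 h = 0.875 kW = 875 W

875 W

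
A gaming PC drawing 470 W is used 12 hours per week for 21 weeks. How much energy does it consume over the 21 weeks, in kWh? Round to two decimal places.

Runtime = 12 h/week × 21 weeks = 252 h
Energy = 0.47 kW × 252 h = 118.44 kWh

118.44 kWh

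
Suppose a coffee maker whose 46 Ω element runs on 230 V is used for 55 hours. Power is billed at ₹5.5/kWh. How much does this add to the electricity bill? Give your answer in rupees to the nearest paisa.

Power = V²/R = 230²/46 = 1150 W = 1.15 kW
Energy = 1.15 kW × 55 h = 63.25 kWh
Cost = 63.25 kWh × ₹5.5/kWh = ₹347.88

₹347.88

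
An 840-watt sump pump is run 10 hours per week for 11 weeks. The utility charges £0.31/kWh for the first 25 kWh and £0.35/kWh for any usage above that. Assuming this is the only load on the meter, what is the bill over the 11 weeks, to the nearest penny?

£31.34

Runtime = 10 h/week × 11 weeks = 110 h
Energy = 0.84 kW × 110 h = 92.4 kWh
Tier 1 (0–25 kWh): 25 × £0.31 = £7.75
Above 25 kWh: 67.4 × £0.35 = £23.59
Bill = £31.34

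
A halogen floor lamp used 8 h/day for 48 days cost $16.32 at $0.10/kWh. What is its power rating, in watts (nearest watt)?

Energy = $16.32 ÷ $0.10/kWh = 163.2 kWh
Runtime = 8 h/day × 48 days = 384 h
Power = 163.2 kWh ÷ 384 h = 0.425 kW = 425 W

425 W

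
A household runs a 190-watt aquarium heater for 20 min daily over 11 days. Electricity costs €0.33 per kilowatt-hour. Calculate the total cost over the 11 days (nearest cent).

€0.23

Runtime = 20 min × 11 = 220 min = 3.666666… h
Energy = 0.19 kW × 3.666666… h = 0.696666… kWh
Cost = 0.696666… kWh × €0.33/kWh = €0.23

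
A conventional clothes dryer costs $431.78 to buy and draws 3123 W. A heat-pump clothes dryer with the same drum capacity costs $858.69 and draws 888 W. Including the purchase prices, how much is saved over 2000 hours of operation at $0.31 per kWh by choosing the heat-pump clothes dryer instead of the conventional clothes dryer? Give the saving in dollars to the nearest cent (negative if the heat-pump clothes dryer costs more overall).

conventional clothes dryer: $431.78 + (3123/1000) kW × 2000 h × $0.31 = $431.78 + $1936.26 = $2368.04
heat-pump clothes dryer: $858.69 + (888/1000) kW × 2000 h × $0.31 = $858.69 + $550.56 = $1409.25
Saving = $2368.04 − $1409.25 = $958.79

$958.79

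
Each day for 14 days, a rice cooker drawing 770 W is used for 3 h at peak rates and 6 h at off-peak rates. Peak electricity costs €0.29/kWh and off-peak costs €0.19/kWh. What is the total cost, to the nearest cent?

€21.67

Peak energy = 0.77 kW × 3 h × 14 = 32.34 kWh
Off-peak energy = 0.77 kW × 6 h × 14 = 64.68 kWh
Cost = 32.34 × €0.29 + 64.68 × €0.19 = €9.3786 + €12.2892 = €21.67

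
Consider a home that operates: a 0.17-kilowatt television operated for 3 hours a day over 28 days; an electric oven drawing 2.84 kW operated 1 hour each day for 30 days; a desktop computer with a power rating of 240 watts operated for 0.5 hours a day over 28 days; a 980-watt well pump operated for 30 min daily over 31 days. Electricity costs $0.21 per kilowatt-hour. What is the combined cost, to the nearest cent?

$24.79

television: Runtime = 3 h/day × 28 days = 84 h
television: 0.17 kW × 84 h = 14.28 kWh
electric oven: Runtime = 1 h/day × 30 days = 30 h
electric oven: 2.84 kW × 30 h = 85.2 kWh
desktop computer: Runtime = 0.5 h/day × 28 days = 14 h
desktop computer: 0.24 kW × 14 h = 3.36 kWh
well pump: Runtime = 30 min × 31 = 930 min = 15.5 h
well pump: 0.98 kW × 15.5 h = 15.19 kWh
Total energy = 118.03 kWh
Cost = 118.03 × $0.21 = $24.79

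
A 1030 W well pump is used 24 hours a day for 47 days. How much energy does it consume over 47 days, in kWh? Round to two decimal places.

Runtime = 24 h × 47 = 1128 h
Energy = 1.03 kW × 1128 h = 1161.84 kWh

1161.84 kWh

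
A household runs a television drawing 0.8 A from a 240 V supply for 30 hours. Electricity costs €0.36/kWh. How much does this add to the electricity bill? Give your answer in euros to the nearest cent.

€2.07

Power = 0.8 A × 240 V = 192 W = 0.192 kW
Energy = 0.192 kW × 30 h = 5.76 kWh
Cost = 5.76 kWh × €0.36/kWh = €2.07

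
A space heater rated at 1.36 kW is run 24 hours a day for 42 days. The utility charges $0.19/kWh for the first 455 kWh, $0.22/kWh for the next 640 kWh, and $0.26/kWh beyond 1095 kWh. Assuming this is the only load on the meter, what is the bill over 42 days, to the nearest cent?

$298.98

Runtime = 24 h × 42 = 1008 h
Energy = 1.36 kW × 1008 h = 1370.88 kWh
Tier 1 (0–455 kWh): 455 × $0.19 = $86.45
Tier 2 (455–1095 kWh): 640 × $0.22 = $140.8
Above 1095 kWh: 275.88 × $0.26 = $71.7288
Bill = $298.98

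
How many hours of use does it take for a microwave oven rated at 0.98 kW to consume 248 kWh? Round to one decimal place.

Hours = 248 kWh ÷ 0.98 kW = 253.1 h

253.1 h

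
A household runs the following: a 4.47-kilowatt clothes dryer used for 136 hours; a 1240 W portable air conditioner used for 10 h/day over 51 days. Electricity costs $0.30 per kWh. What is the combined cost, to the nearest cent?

clothes dryer: 4.47 kW × 136 h = 607.92 kWh
portable air conditioner: Runtime = 10 h/day × 51 days = 510 h
portable air conditioner: 1.24 kW × 510 h = 632.4 kWh
Total energy = 1240.32 kWh
Cost = 1240.32 × $0.30 = $372.10

$372.10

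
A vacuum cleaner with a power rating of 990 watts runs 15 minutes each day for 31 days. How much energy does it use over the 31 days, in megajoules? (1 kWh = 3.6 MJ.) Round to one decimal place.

Runtime = 15 min × 31 = 465 min = 7.75 h
Energy = 0.99 kW × 7.75 h = 7.6725 kWh
= 7.6725 × 3.6 MJ = 27.6 MJ

27.6 MJ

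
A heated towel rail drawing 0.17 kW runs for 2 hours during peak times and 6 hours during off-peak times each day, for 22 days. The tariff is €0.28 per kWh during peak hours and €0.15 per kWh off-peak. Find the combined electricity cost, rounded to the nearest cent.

€5.46

Peak energy = 0.17 kW × 2 h × 22 = 7.48 kWh
Off-peak energy = 0.17 kW × 6 h × 22 = 22.44 kWh
Cost = 7.48 × €0.28 + 22.44 × €0.15 = €2.0944 + €3.366 = €5.46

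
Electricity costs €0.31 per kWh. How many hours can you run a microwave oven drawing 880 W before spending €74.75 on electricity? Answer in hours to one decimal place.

Energy available = €74.75 ÷ €0.31/kWh = 241.129 kWh
Hours = 241.129 kWh ÷ 0.88 kW = 274.0 h

274.0 h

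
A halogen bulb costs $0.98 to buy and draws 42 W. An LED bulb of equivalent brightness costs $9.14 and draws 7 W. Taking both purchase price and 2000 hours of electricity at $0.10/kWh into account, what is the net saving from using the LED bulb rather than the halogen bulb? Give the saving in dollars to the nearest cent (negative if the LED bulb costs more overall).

-$1.16

halogen bulb: $0.98 + (42/1000) kW × 2000 h × $0.10 = $0.98 + $8.4 = $9.38
LED bulb: $9.14 + (7/1000) kW × 2000 h × $0.10 = $9.14 + $1.4 = $10.54
Saving = $9.38 − $10.54 = −$1.16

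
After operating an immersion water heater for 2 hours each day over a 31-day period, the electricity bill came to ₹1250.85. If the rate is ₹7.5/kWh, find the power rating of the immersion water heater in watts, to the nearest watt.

Energy = ₹1250.85 ÷ ₹7.5/kWh = 166.78 kWh
Runtime = 2 h/day × 31 days = 62 h
Power = 166.78 kWh ÷ 62 h = 2.69 kW = 2690 W

2690 W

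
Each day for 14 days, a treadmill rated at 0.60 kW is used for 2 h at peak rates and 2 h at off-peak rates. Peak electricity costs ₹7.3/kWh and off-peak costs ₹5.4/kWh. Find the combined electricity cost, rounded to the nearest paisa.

Peak energy = 0.6 kW × 2 h × 14 = 16.8 kWh
Off-peak energy = 0.6 kW × 2 h × 14 = 16.8 kWh
Cost = 16.8 × ₹7.3 + 16.8 × ₹5.4 = ₹122.64 + ₹90.72 = ₹213.36

₹213.36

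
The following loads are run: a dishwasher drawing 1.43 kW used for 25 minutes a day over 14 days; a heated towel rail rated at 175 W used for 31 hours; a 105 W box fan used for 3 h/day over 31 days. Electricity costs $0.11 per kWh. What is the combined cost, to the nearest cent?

dishwasher: Runtime = 25 min × 14 = 350 min = 5.833333… h
dishwasher: 1.43 kW × 5.833333… h = 8.341666… kWh
heated towel rail: 0.175 kW × 31 h = 5.425 kWh
box fan: Runtime = 3 h/day × 31 days = 93 h
box fan: 0.105 kW × 93 h = 9.765 kWh
Total energy = 23.531666… kWh
Cost = 23.531666… × $0.11 = $2.59

$2.59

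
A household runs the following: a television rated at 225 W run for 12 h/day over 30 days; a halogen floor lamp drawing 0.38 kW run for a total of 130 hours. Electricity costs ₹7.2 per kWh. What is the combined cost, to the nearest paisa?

₹938.88

television: Runtime = 12 h/day × 30 days = 360 h
television: 0.225 kW × 360 h = 81 kWh
halogen floor lamp: 0.38 kW × 130 h = 49.4 kWh
Total energy = 130.4 kWh
Cost = 130.4 × ₹7.2 = ₹938.88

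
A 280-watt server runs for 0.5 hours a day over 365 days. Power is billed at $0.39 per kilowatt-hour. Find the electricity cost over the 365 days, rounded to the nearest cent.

Runtime = 0.5 h/day × 365 days = 182.5 h
Energy = 0.28 kW × 182.5 h = 51.1 kWh
Cost = 51.1 kWh × $0.39/kWh = $19.93

$19.93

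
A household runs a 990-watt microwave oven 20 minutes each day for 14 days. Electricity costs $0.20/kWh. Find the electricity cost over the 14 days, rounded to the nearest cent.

$0.92

Runtime = 20 min × 14 = 280 min = 4.666666… h
Energy = 0.99 kW × 4.666666… h = 4.62 kWh
Cost = 4.62 kWh × $0.20/kWh = $0.92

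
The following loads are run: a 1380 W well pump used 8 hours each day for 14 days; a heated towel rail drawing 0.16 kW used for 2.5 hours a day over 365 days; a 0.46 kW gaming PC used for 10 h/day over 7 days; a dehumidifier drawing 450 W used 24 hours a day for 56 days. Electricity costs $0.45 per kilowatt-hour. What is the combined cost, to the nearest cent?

well pump: Runtime = 8 h/day × 14 days = 112 h
well pump: 1.38 kW × 112 h = 154.56 kWh
heated towel rail: Runtime = 2.5 h/day × 365 days = 912.5 h
heated towel rail: 0.16 kW × 912.5 h = 146 kWh
gaming PC: Runtime = 10 h/day × 7 days = 70 h
gaming PC: 0.46 kW × 70 h = 32.2 kWh
dehumidifier: Runtime = 24 h × 56 = 1344 h
dehumidifier: 0.45 kW × 1344 h = 604.8 kWh
Total energy = 937.56 kWh
Cost = 937.56 × $0.45 = $421.90

$421.90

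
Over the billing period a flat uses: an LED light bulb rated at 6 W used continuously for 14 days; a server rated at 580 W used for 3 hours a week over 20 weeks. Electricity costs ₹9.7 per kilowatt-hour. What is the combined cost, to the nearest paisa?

₹357.12

LED light bulb: Runtime = 24 h × 14 = 336 h
LED light bulb: 0.006 kW × 336 h = 2.016 kWh
server: Runtime = 3 h/week × 20 weeks = 60 h
server: 0.58 kW × 60 h = 34.8 kWh
Total energy = 36.816 kWh
Cost = 36.816 × ₹9.7 = ₹357.12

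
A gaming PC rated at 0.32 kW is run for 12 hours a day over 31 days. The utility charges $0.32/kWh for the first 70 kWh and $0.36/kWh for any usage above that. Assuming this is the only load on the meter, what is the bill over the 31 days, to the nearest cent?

$40.05

Runtime = 12 h/day × 31 days = 372 h
Energy = 0.32 kW × 372 h = 119.04 kWh
Tier 1 (0–70 kWh): 70 × $0.32 = $22.4
Above 70 kWh: 49.04 × $0.36 = $17.6544
Bill = $40.05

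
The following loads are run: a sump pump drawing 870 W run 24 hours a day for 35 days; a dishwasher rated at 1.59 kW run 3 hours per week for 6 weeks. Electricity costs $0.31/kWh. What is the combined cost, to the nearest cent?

sump pump: Runtime = 24 h × 35 = 840 h
sump pump: 0.87 kW × 840 h = 730.8 kWh
dishwasher: Runtime = 3 h/week × 6 weeks = 18 h
dishwasher: 1.59 kW × 18 h = 28.62 kWh
Total energy = 759.42 kWh
Cost = 759.42 × $0.31 = $235.42

$235.42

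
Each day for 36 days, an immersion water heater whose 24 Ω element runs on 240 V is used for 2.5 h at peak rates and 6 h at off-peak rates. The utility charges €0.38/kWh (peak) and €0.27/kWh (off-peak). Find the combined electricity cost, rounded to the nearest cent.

Power = V²/R = 240²/24 = 2400 W = 2.4 kW
Peak energy = 2.4 kW × 2.5 h × 36 = 216 kWh
Off-peak energy = 2.4 kW × 6 h × 36 = 518.4 kWh
Cost = 216 × €0.38 + 518.4 × €0.27 = €82.08 + €139.968 = €222.05

€222.05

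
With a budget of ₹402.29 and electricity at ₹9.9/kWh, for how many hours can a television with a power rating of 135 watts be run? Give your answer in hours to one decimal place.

301.0 h

Energy available = ₹402.29 ÷ ₹9.9/kWh = 40.6354 kWh
Hours = 40.6354 kWh ÷ 0.135 kW = 301.0 h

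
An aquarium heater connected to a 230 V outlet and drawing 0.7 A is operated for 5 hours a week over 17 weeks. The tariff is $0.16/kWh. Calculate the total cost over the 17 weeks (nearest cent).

Power = 0.7 A × 230 V = 161 W = 0.161 kW
Runtime = 5 h/week × 17 weeks = 85 h
Energy = 0.161 kW × 85 h = 13.685 kWh
Cost = 13.685 kWh × $0.16/kWh = $2.19

$2.19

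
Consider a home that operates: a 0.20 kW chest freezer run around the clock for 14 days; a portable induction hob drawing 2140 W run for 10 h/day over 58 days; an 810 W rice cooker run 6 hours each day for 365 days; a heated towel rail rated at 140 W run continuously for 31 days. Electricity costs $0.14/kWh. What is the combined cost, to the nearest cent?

chest freezer: Runtime = 24 h × 14 = 336 h
chest freezer: 0.2 kW × 336 h = 67.2 kWh
portable induction hob: Runtime = 10 h/day × 58 days = 580 h
portable induction hob: 2.14 kW × 580 h = 1241.2 kWh
rice cooker: Runtime = 6 h/day × 365 days = 2190 h
rice cooker: 0.81 kW × 2190 h = 1773.9 kWh
heated towel rail: Runtime = 24 h × 31 = 744 h
heated towel rail: 0.14 kW × 744 h = 104.16 kWh
Total energy = 3186.46 kWh
Cost = 3186.46 × $0.14 = $446.10

$446.10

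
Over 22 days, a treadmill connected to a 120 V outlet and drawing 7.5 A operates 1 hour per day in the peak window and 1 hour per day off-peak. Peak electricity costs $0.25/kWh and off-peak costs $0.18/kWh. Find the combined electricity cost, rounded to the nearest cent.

Power = 7.5 A × 120 V = 900 W = 0.9 kW
Peak energy = 0.9 kW × 1 h × 22 = 19.8 kWh
Off-peak energy = 0.9 kW × 1 h × 22 = 19.8 kWh
Cost = 19.8 × $0.25 + 19.8 × $0.18 = $4.95 + $3.564 = $8.51

$8.51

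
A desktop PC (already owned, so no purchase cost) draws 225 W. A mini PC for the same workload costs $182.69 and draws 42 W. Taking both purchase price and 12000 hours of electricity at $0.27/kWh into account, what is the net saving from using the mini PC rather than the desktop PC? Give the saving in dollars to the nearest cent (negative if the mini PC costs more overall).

desktop PC: $0.00 + (225/1000) kW × 12000 h × $0.27 = $0.00 + $729 = $729
mini PC: $182.69 + (42/1000) kW × 12000 h × $0.27 = $182.69 + $136.08 = $318.77
Saving = $729 − $318.77 = $410.23

$410.23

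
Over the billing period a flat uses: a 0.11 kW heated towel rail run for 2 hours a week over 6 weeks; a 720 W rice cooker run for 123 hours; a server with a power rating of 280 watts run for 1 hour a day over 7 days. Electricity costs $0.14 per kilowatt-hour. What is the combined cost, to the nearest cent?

$12.86

heated towel rail: Runtime = 2 h/week × 6 weeks = 12 h
heated towel rail: 0.11 kW × 12 h = 1.32 kWh
rice cooker: 0.72 kW × 123 h = 88.56 kWh
server: Runtime = 1 h/day × 7 days = 7 h
server: 0.28 kW × 7 h = 1.96 kWh
Total energy = 91.84 kWh
Cost = 91.84 × $0.14 = $12.86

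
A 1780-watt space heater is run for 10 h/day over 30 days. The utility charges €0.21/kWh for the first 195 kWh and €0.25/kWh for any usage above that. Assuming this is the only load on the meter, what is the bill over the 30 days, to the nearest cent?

Runtime = 10 h/day × 30 days = 300 h
Energy = 1.78 kW × 300 h = 534 kWh
Tier 1 (0–195 kWh): 195 × €0.21 = €40.95
Above 195 kWh: 339 × €0.25 = €84.75
Bill = €125.70

€125.70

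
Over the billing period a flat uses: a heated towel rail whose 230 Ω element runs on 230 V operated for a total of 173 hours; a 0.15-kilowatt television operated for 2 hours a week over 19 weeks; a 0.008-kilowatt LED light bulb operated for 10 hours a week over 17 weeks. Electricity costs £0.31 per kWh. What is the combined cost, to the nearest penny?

heated towel rail: Power = V²/R = 230²/230 = 230 W = 0.23 kW
heated towel rail: 0.23 kW × 173 h = 39.79 kWh
television: Runtime = 2 h/week × 19 weeks = 38 h
television: 0.15 kW × 38 h = 5.7 kWh
LED light bulb: Runtime = 10 h/week × 17 weeks = 170 h
LED light bulb: 0.008 kW × 170 h = 1.36 kWh
Total energy = 46.85 kWh
Cost = 46.85 × £0.31 = £14.52

£14.52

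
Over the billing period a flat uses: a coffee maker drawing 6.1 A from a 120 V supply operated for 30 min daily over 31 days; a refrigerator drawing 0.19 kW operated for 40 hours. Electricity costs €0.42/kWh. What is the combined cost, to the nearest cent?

€7.96

coffee maker: Power = 6.1 A × 120 V = 732 W = 0.732 kW
coffee maker: Runtime = 30 min × 31 = 930 min = 15.5 h
coffee maker: 0.732 kW × 15.5 h = 11.346 kWh
refrigerator: 0.19 kW × 40 h = 7.6 kWh
Total energy = 18.946 kWh
Cost = 18.946 × €0.42 = €7.96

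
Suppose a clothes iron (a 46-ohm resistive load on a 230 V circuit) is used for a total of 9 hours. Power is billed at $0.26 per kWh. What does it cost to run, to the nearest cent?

Power = V²/R = 230²/46 = 1150 W = 1.15 kW
Energy = 1.15 kW × 9 h = 10.35 kWh
Cost = 10.35 kWh × $0.26/kWh = $2.69

$2.69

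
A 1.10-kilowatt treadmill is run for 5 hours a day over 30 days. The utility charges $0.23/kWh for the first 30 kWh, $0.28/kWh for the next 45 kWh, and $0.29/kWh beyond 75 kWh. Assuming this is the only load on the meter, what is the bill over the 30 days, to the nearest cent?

Runtime = 5 h/day × 30 days = 150 h
Energy = 1.1 kW × 150 h = 165 kWh
Tier 1 (0–30 kWh): 30 × $0.23 = $6.9
Tier 2 (30–75 kWh): 45 × $0.28 = $12.6
Above 75 kWh: 90 × $0.29 = $26.1
Bill = $45.60

$45.60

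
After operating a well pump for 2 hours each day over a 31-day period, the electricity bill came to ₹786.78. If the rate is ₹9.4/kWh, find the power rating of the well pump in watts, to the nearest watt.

1350 W

Energy = ₹786.78 ÷ ₹9.4/kWh = 83.7 kWh
Runtime = 2 h/day × 31 days = 62 h
Power = 83.7 kWh ÷ 62 h = 1.35 kW = 1350 W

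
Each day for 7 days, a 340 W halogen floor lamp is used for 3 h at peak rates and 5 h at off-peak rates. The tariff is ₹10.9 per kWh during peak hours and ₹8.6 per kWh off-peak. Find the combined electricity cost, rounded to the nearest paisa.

Peak energy = 0.34 kW × 3 h × 7 = 7.14 kWh
Off-peak energy = 0.34 kW × 5 h × 7 = 11.9 kWh
Cost = 7.14 × ₹10.9 + 11.9 × ₹8.6 = ₹77.826 + ₹102.34 = ₹180.17

₹180.17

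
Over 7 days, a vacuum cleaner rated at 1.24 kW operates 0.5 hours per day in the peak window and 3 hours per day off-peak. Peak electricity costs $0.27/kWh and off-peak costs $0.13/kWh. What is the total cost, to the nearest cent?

$4.56

Peak energy = 1.24 kW × 0.5 h × 7 = 4.34 kWh
Off-peak energy = 1.24 kW × 3 h × 7 = 26.04 kWh
Cost = 4.34 × $0.27 + 26.04 × $0.13 = $1.1718 + $3.3852 = $4.56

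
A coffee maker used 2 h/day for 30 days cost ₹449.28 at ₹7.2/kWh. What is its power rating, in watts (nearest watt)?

1040 W

Energy = ₹449.28 ÷ ₹7.2/kWh = 62.4 kWh
Runtime = 2 h/day × 30 days = 60 h
Power = 62.4 kWh ÷ 60 h = 1.04 kW = 1040 W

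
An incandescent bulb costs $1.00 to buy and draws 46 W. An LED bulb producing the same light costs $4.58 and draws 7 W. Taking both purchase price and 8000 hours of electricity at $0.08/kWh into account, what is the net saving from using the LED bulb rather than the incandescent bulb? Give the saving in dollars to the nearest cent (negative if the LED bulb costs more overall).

incandescent bulb: $1.00 + (46/1000) kW × 8000 h × $0.08 = $1.00 + $29.44 = $30.44
LED bulb: $4.58 + (7/1000) kW × 8000 h × $0.08 = $4.58 + $4.48 = $9.06
Saving = $30.44 − $9.06 = $21.38

$21.38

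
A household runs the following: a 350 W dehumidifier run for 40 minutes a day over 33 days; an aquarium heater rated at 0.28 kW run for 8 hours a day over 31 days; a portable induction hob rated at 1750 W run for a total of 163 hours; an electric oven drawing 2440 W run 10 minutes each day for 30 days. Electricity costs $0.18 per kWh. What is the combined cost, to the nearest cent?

$67.43

dehumidifier: Runtime = 40 min × 33 = 1320 min = 22 h
dehumidifier: 0.35 kW × 22 h = 7.7 kWh
aquarium heater: Runtime = 8 h/day × 31 days = 248 h
aquarium heater: 0.28 kW × 248 h = 69.44 kWh
portable induction hob: 1.75 kW × 163 h = 285.25 kWh
electric oven: Runtime = 10 min × 30 = 300 min = 5 h
electric oven: 2.44 kW × 5 h = 12.2 kWh
Total energy = 374.59 kWh
Cost = 374.59 × $0.18 = $67.43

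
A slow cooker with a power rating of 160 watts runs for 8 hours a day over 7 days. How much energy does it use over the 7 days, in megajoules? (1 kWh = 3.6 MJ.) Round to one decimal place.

Runtime = 8 h/day × 7 days = 56 h
Energy = 0.16 kW × 56 h = 8.96 kWh
= 8.96 × 3.6 MJ = 32.3 MJ

32.3 MJ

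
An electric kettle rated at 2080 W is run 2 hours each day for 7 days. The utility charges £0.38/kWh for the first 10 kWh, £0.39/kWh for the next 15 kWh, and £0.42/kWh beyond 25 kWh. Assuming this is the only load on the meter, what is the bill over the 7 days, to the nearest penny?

£11.38

Runtime = 2 h/day × 7 days = 14 h
Energy = 2.08 kW × 14 h = 29.12 kWh
Tier 1 (0–10 kWh): 10 × £0.38 = £3.8
Tier 2 (10–25 kWh): 15 × £0.39 = £5.85
Above 25 kWh: 4.12 × £0.42 = £1.7304
Bill = £11.38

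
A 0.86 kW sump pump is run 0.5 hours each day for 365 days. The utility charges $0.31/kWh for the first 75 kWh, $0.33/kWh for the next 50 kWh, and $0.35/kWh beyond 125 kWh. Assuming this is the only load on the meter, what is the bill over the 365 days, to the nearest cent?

Runtime = 0.5 h/day × 365 days = 182.5 h
Energy = 0.86 kW × 182.5 h = 156.95 kWh
Tier 1 (0–75 kWh): 75 × $0.31 = $23.25
Tier 2 (75–125 kWh): 50 × $0.33 = $16.5
Above 125 kWh: 31.95 × $0.35 = $11.1825
Bill = $50.93

$50.93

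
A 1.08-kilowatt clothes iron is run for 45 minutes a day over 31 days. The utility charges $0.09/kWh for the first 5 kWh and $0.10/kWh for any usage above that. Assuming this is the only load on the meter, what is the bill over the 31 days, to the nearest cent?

$2.46

Runtime = 45 min × 31 = 1395 min = 23.25 h
Energy = 1.08 kW × 23.25 h = 25.11 kWh
Tier 1 (0–5 kWh): 5 × $0.09 = $0.45
Above 5 kWh: 20.11 × $0.10 = $2.011
Bill = $2.46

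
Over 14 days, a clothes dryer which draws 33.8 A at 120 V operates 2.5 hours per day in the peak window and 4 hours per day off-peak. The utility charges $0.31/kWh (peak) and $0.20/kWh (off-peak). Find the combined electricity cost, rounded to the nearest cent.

Power = 33.8 A × 120 V = 4056 W = 4.056 kW
Peak energy = 4.056 kW × 2.5 h × 14 = 141.96 kWh
Off-peak energy = 4.056 kW × 4 h × 14 = 227.136 kWh
Cost = 141.96 × $0.31 + 227.136 × $0.20 = $44.0076 + $45.4272 = $89.43

$89.43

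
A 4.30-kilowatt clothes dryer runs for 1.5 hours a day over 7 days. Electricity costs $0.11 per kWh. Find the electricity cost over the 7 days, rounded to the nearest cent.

Runtime = 1.5 h/day × 7 days = 10.5 h
Energy = 4.3 kW × 10.5 h = 45.15 kWh
Cost = 45.15 kWh × $0.11/kWh = $4.97

$4.97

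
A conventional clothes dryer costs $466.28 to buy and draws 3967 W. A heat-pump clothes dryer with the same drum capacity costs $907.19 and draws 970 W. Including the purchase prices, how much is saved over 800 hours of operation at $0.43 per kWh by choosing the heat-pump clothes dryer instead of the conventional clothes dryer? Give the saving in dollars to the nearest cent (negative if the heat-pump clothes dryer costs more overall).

$590.06

conventional clothes dryer: $466.28 + (3967/1000) kW × 800 h × $0.43 = $466.28 + $1364.648 = $1830.928
heat-pump clothes dryer: $907.19 + (970/1000) kW × 800 h × $0.43 = $907.19 + $333.68 = $1240.87
Saving = $1830.928 − $1240.87 = $590.058 → $590.06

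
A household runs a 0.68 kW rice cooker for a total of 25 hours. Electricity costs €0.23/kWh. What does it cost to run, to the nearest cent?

Energy = 0.68 kW × 25 h = 17 kWh
Cost = 17 kWh × €0.23/kWh = €3.91

€3.91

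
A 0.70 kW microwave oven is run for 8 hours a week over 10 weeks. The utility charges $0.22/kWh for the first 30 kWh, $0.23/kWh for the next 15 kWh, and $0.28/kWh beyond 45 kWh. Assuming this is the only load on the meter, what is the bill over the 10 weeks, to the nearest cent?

Runtime = 8 h/week × 10 weeks = 80 h
Energy = 0.7 kW × 80 h = 56 kWh
Tier 1 (0–30 kWh): 30 × $0.22 = $6.6
Tier 2 (30–45 kWh): 15 × $0.23 = $3.45
Above 45 kWh: 11 × $0.28 = $3.08
Bill = $13.13

$13.13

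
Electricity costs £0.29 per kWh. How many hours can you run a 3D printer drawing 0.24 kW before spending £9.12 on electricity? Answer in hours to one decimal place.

Energy available = £9.12 ÷ £0.29/kWh = 31.4483 kWh
Hours = 31.4483 kWh ÷ 0.24 kW = 131.0 h

131.0 h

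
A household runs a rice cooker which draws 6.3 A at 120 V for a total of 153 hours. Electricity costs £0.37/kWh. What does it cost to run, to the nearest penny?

£42.80

Power = 6.3 A × 120 V = 756 W = 0.756 kW
Energy = 0.756 kW × 153 h = 115.668 kWh
Cost = 115.668 kWh × £0.37/kWh = £42.80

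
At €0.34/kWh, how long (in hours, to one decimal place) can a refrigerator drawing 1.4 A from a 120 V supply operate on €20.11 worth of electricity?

352.1 h

Power = 1.4 A × 120 V = 168 W = 0.168 kW
Energy available = €20.11 ÷ €0.34/kWh = 59.1471 kWh
Hours = 59.1471 kWh ÷ 0.168 kW = 352.1 h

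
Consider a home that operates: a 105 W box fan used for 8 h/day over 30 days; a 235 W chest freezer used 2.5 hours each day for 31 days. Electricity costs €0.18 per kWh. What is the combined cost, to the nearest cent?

€7.81

box fan: Runtime = 8 h/day × 30 days = 240 h
box fan: 0.105 kW × 240 h = 25.2 kWh
chest freezer: Runtime = 2.5 h/day × 31 days = 77.5 h
chest freezer: 0.235 kW × 77.5 h = 18.2125 kWh
Total energy = 43.4125 kWh
Cost = 43.4125 × €0.18 = €7.81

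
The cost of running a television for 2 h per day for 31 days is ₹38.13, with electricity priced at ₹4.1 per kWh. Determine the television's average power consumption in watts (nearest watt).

150 W

Energy = ₹38.13 ÷ ₹4.1/kWh = 9.3 kWh
Runtime = 2 h/day × 31 days = 62 h
Power = 9.3 kWh ÷ 62 h = 0.15 kW = 150 W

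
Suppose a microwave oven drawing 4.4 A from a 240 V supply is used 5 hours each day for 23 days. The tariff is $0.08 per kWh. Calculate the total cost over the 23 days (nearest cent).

Power = 4.4 A × 240 V = 1056 W = 1.056 kW
Runtime = 5 h/day × 23 days = 115 h
Energy = 1.056 kW × 115 h = 121.44 kWh
Cost = 121.44 kWh × $0.08/kWh = $9.72

$9.72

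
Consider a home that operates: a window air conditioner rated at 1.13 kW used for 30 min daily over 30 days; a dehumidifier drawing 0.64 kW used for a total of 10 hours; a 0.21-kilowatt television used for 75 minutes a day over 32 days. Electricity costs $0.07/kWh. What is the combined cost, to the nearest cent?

window air conditioner: Runtime = 30 min × 30 = 900 min = 15 h
window air conditioner: 1.13 kW × 15 h = 16.95 kWh
dehumidifier: 0.64 kW × 10 h = 6.4 kWh
television: Runtime = 75 min × 32 = 2400 min = 40 h
television: 0.21 kW × 40 h = 8.4 kWh
Total energy = 31.75 kWh
Cost = 31.75 × $0.07 = $2.22

$2.22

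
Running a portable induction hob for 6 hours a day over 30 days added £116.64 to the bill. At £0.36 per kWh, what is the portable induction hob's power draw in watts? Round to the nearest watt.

Energy = £116.64 ÷ £0.36/kWh = 324 kWh
Runtime = 6 h/day × 30 days = 180 h
Power = 324 kWh ÷ 180 h = 1.8 kW = 1800 W

1800 W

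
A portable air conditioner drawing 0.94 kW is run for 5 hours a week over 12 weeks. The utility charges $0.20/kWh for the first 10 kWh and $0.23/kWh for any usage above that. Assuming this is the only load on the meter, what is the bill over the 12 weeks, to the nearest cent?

$12.67

Runtime = 5 h/week × 12 weeks = 60 h
Energy = 0.94 kW × 60 h = 56.4 kWh
Tier 1 (0–10 kWh): 10 × $0.20 = $2
Above 10 kWh: 46.4 × $0.23 = $10.672
Bill = $12.67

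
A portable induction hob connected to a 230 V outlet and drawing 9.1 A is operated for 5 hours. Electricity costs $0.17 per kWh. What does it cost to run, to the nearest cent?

$1.78

Power = 9.1 A × 230 V = 2093 W = 2.093 kW
Energy = 2.093 kW × 5 h = 10.465 kWh
Cost = 10.465 kWh × $0.17/kWh = $1.78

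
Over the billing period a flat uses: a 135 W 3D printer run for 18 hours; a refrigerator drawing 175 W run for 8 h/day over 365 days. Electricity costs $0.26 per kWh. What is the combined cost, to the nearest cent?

$133.49

3D printer: 0.135 kW × 18 h = 2.43 kWh
refrigerator: Runtime = 8 h/day × 365 days = 2920 h
refrigerator: 0.175 kW × 2920 h = 511 kWh
Total energy = 513.43 kWh
Cost = 513.43 × $0.26 = $133.49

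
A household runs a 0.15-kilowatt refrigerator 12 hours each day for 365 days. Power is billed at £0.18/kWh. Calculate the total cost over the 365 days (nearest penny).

Runtime = 12 h/day × 365 days = 4380 h
Energy = 0.15 kW × 4380 h = 657 kWh
Cost = 657 kWh × £0.18/kWh = £118.26

£118.26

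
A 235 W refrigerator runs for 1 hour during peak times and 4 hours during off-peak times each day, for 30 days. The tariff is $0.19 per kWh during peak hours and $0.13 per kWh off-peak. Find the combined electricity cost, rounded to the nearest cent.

Peak energy = 0.235 kW × 1 h × 30 = 7.05 kWh
Off-peak energy = 0.235 kW × 4 h × 30 = 28.2 kWh
Cost = 7.05 × $0.19 + 28.2 × $0.13 = $1.3395 + $3.666 = $5.01

$5.01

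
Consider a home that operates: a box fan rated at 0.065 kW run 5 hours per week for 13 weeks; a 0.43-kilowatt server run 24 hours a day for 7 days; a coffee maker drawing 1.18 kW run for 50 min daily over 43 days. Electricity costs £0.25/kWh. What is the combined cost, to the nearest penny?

£29.69

box fan: Runtime = 5 h/week × 13 weeks = 65 h
box fan: 0.065 kW × 65 h = 4.225 kWh
server: Runtime = 24 h × 7 = 168 h
server: 0.43 kW × 168 h = 72.24 kWh
coffee maker: Runtime = 50 min × 43 = 2150 min = 35.833333… h
coffee maker: 1.18 kW × 35.833333… h = 42.283333… kWh
Total energy = 118.748333… kWh
Cost = 118.748333… × £0.25 = £29.69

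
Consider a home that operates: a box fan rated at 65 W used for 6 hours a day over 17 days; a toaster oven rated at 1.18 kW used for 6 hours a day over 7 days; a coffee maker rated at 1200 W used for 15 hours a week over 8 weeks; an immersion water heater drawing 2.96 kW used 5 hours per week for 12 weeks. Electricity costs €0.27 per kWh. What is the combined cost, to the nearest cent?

box fan: Runtime = 6 h/day × 17 days = 102 h
box fan: 0.065 kW × 102 h = 6.63 kWh
toaster oven: Runtime = 6 h/day × 7 days = 42 h
toaster oven: 1.18 kW × 42 h = 49.56 kWh
coffee maker: Runtime = 15 h/week × 8 weeks = 120 h
coffee maker: 1.2 kW × 120 h = 144 kWh
immersion water heater: Runtime = 5 h/week × 12 weeks = 60 h
immersion water heater: 2.96 kW × 60 h = 177.6 kWh
Total energy = 377.79 kWh
Cost = 377.79 × €0.27 = €102.00

€102.00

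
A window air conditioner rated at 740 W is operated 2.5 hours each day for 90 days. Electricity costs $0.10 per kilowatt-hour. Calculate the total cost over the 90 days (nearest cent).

Runtime = 2.5 h/day × 90 days = 225 h
Energy = 0.74 kW × 225 h = 166.5 kWh
Cost = 166.5 kWh × $0.10/kWh = $16.65

$16.65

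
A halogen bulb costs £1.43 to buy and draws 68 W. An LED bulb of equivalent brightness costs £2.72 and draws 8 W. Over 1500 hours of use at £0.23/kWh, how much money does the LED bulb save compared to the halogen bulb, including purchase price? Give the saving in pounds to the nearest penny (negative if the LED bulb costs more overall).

£19.41

halogen bulb: £1.43 + (68/1000) kW × 1500 h × £0.23 = £1.43 + £23.46 = £24.89
LED bulb: £2.72 + (8/1000) kW × 1500 h × £0.23 = £2.72 + £2.76 = £5.48
Saving = £24.89 − £5.48 = £19.41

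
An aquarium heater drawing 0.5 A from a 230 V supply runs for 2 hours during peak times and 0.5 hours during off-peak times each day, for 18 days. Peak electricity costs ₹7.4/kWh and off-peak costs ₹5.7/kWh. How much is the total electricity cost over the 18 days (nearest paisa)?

Power = 0.5 A × 230 V = 115 W = 0.115 kW
Peak energy = 0.115 kW × 2 h × 18 = 4.14 kWh
Off-peak energy = 0.115 kW × 0.5 h × 18 = 1.035 kWh
Cost = 4.14 × ₹7.4 + 1.035 × ₹5.7 = ₹30.636 + ₹5.8995 = ₹36.54

₹36.54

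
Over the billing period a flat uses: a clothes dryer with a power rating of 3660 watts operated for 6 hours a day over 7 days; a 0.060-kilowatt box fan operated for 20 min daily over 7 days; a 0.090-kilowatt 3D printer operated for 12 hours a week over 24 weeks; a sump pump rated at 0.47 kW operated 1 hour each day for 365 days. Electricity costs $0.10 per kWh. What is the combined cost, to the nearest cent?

clothes dryer: Runtime = 6 h/day × 7 days = 42 h
clothes dryer: 3.66 kW × 42 h = 153.72 kWh
box fan: Runtime = 20 min × 7 = 140 min = 2.333333… h
box fan: 0.06 kW × 2.333333… h = 0.14 kWh
3D printer: Runtime = 12 h/week × 24 weeks = 288 h
3D printer: 0.09 kW × 288 h = 25.92 kWh
sump pump: Runtime = 1 h/day × 365 days = 365 h
sump pump: 0.47 kW × 365 h = 171.55 kWh
Total energy = 351.33 kWh
Cost = 351.33 × $0.10 = $35.13

$35.13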